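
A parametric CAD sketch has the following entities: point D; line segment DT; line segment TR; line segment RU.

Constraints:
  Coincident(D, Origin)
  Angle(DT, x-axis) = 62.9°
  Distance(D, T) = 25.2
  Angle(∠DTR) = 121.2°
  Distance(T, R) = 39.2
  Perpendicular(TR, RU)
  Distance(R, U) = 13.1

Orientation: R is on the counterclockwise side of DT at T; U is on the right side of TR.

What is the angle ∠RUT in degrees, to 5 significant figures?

71.521°

D is at the origin; DT runs at 62.9° with length 25.2, so T = 25.2·(cos 62.9°, sin 62.9°) = (11.480, 22.433). ∠DTR = 121.2°, so TR runs at 62.9° + (180° − 121.2°) = 121.70° from the x-axis; with |TR| = 39.2, R = T + 39.2·(cos 121.70°, sin 121.70°) = (-9.1188, 55.785). TR is perpendicular to RU; with |RU| = 13.1 on the right of TR, U = R + 13.1·(0.85081, 0.52547) = (2.0269, 62.669). Then cos ∠RUT = UR·UT / (|UR||UT|), giving 71.521°.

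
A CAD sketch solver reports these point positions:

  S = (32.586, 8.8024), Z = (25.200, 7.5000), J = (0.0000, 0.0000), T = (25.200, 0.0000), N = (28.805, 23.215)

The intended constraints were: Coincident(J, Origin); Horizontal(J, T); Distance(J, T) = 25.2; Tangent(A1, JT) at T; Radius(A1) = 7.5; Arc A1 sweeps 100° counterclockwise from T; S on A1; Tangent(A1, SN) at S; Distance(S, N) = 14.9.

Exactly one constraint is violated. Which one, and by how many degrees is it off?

Tangent(A1, SN) at S — off by 4.70°.

J = (0.00, 0.00) ✓; J.y = 0.00, T.y = 0.00 ✓; |JT| = 25.20 ✓; ∠(ZT, TJ) = 90.00° ✓; |ZT| = 7.500 ✓; bearing(Z→S) − bearing(Z→T) = 100.0° ✓; |ZS| = 7.500 ✓; ∠(ZS, SN) = 85.30° ✗; |SN| = 14.90 ✓.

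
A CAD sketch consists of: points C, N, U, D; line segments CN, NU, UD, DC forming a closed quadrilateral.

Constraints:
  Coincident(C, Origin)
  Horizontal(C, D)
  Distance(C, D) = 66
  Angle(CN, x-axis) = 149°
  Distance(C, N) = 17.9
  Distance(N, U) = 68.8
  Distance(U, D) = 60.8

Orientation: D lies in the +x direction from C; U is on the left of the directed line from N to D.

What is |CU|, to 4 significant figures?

65.25

Checks: |NU| = 68.80 ✓; |UD| = 60.80 ✓.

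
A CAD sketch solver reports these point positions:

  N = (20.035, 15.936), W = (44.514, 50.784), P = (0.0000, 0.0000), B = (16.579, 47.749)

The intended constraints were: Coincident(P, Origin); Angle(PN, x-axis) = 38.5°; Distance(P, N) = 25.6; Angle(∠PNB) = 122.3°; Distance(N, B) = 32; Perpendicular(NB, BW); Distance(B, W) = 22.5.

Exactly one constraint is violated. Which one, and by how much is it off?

Distance(B, W) = 22.5 — off by 5.60.

P = (0.00, 0.00) ✓; PN at 38.50° ✓; |PN| = 25.60 ✓; ∠PNB = 122.3° ✓; |NB| = 32.00 ✓; ∠(NB, BW) = 90.00° ✓; |BW| = 28.10 ✗.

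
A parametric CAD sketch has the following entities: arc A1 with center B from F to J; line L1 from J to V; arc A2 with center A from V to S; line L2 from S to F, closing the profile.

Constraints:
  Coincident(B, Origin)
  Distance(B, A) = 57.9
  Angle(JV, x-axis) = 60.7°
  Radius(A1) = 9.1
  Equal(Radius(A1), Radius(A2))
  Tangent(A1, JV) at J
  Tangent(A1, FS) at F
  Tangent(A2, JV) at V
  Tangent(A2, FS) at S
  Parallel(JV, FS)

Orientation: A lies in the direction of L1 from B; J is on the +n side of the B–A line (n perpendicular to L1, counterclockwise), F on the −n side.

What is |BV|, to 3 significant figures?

58.6

The slot axis is L1's direction at 60.7°, so u = (cos 60.7°, sin 60.7°) = (0.489, 0.872) and n = (−sin 60.7°, cos 60.7°) = (-0.872, 0.489). B is at the origin and A lies 57.9 along u from B, so A = 57.9·u = (28.3, 50.5). Tangency of A1 to both parallel lines with radius 9.1 puts J and F at B ± 9.1·n: J = (-7.94, 4.45), F = (7.94, -4.45). Equal radii place V and S the same way about A: V = A + 9.1·n = (20.4, 54.9), S = A − 9.1·n = (36.3, 46.0). Then |BV| = |V − B| = 58.6.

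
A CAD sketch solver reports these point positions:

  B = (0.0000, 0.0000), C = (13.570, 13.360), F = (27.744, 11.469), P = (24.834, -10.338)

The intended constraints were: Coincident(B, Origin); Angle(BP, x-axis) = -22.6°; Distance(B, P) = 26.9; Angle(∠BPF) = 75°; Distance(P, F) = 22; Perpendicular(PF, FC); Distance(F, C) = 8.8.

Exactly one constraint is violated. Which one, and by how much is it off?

Distance(F, C) = 8.8 — off by 5.50.

B = (0.00, 0.00) ✓; BP at -22.60° ✓; |BP| = 26.90 ✓; ∠BPF = 75.00° ✓; |PF| = 22.00 ✓; ∠(PF, FC) = 90.00° ✓; |FC| = 14.30 ✗.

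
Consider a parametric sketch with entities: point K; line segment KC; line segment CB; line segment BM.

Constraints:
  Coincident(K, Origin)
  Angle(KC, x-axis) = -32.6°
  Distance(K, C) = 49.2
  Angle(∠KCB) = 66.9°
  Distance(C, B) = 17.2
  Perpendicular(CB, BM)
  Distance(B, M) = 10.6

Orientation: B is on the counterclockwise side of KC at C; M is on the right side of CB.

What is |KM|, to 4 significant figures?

55.89

K is at the origin; KC runs at -32.6° with length 49.2, so C = 49.2·(cos -32.6°, sin -32.6°) = (41.45, -26.51). ∠KCB = 66.9°, so CB runs at -32.6° + (180° − 66.9°) = 80.50° from the x-axis; with |CB| = 17.2, B = C + 17.2·(cos 80.50°, sin 80.50°) = (44.29, -9.543). CB is perpendicular to BM; with |BM| = 10.6 on the right of CB, M = B + 10.6·(0.9863, -0.1650) = (54.74, -11.29). Then |KM| = |M − K| = 55.89.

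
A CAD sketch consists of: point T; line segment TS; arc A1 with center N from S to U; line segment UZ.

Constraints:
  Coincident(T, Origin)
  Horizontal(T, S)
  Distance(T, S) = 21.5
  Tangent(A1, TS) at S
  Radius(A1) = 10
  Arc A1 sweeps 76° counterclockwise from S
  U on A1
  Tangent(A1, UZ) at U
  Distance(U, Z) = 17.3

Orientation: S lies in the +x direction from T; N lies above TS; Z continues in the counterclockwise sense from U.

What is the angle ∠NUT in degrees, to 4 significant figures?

27.66°

Tangency of A1 to TS means the radius NS is perpendicular to TS, so N = S + (0, 10) = (21.50, 10.00). On A1, S sits at bearing -90° from N; a 76° counterclockwise sweep puts U at bearing -14°, so U = N + 10.0·(cos -14°, sin -14°) = (31.20, 7.581). Then cos ∠NUT = UN·UT / (|UN||UT|), giving 27.66°.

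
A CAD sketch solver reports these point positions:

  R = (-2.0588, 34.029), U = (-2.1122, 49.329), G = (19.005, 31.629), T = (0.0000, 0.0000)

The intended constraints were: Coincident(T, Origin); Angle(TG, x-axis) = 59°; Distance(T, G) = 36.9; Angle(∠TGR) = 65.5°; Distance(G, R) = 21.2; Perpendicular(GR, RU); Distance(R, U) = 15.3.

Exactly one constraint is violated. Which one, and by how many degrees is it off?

Perpendicular(GR, RU) — off by 6.70°.

T = (0.00, 0.00) ✓; TG at 59.00° ✓; |TG| = 36.90 ✓; ∠TGR = 65.50° ✓; |GR| = 21.20 ✓; ∠(GR, RU) = 83.30° ✗; |RU| = 15.30 ✓.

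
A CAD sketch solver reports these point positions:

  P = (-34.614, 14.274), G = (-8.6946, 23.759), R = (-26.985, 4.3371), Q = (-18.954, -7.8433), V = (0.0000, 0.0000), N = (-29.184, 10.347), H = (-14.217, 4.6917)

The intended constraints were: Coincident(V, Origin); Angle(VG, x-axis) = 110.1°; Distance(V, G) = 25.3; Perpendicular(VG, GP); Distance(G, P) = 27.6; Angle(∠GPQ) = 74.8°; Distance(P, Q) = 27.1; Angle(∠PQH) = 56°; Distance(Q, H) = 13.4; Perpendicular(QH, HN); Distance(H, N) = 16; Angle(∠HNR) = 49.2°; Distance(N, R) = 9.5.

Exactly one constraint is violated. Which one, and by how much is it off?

Distance(N, R) = 9.5 — off by 3.10.

V = (0.00, 0.00) ✓; VG at 110.1° ✓; |VG| = 25.30 ✓; ∠(VG, GP) = 90.00° ✓; |GP| = 27.60 ✓; ∠GPQ = 74.80° ✓; |PQ| = 27.10 ✓; ∠PQH = 56.00° ✓; |QH| = 13.40 ✓; ∠(QH, HN) = 90.00° ✓; |HN| = 16.00 ✓; ∠HNR = 49.20° ✓; |NR| = 6.400 ✗.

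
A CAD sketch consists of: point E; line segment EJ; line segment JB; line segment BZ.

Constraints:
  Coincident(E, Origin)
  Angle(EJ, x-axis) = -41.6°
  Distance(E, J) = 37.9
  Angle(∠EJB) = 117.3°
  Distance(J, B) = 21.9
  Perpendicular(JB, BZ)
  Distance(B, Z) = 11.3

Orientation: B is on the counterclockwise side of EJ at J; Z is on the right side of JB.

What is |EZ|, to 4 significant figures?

59.72

E is at the origin; EJ runs at -41.6° with length 37.9, so J = 37.9·(cos -41.6°, sin -41.6°) = (28.34, -25.16). ∠EJB = 117.3°, so JB runs at -41.6° + (180° − 117.3°) = 21.10° from the x-axis; with |JB| = 21.9, B = J + 21.9·(cos 21.10°, sin 21.10°) = (48.77, -17.28). JB is perpendicular to BZ; with |BZ| = 11.3 on the right of JB, Z = B + 11.3·(0.3600, -0.9330) = (52.84, -27.82). Then |EZ| = |Z − E| = 59.72.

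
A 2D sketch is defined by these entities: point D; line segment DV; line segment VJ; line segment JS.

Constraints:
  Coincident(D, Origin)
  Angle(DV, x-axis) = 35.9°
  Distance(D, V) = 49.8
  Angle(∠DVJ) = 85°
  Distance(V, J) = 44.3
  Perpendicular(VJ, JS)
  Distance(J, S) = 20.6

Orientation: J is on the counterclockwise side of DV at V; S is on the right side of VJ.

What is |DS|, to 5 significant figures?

80.785

D is at the origin; DV runs at 35.9° with length 49.8, so V = 49.8·(cos 35.9°, sin 35.9°) = (40.340, 29.201). ∠DVJ = 85.0°, so VJ runs at 35.9° + (180° − 85.0°) = 130.90° from the x-axis; with |VJ| = 44.3, J = V + 44.3·(cos 130.90°, sin 130.90°) = (11.335, 62.686). VJ is perpendicular to JS; with |JS| = 20.6 on the right of VJ, S = J + 20.6·(0.75585, 0.65474) = (26.906, 76.173). Then |DS| = |S − D| = 80.785.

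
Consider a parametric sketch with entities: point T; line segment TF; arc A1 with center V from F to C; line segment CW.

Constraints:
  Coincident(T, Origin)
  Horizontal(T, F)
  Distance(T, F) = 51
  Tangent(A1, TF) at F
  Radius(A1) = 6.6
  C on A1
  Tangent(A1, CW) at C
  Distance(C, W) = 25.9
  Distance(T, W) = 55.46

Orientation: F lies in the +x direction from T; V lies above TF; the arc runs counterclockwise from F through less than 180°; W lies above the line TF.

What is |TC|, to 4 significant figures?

57.66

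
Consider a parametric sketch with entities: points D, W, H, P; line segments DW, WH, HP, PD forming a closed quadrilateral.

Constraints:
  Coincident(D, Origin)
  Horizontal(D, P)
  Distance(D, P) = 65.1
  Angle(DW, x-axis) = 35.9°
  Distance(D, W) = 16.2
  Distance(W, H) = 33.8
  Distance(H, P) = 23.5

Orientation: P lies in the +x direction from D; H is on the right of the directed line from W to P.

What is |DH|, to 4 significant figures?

43.21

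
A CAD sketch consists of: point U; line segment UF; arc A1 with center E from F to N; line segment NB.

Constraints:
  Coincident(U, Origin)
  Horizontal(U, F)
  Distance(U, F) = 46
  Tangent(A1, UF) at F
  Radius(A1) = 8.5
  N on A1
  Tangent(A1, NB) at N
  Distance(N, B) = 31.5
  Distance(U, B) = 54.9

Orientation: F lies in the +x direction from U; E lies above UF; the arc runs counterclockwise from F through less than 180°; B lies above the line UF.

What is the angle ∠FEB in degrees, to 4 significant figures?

165.0°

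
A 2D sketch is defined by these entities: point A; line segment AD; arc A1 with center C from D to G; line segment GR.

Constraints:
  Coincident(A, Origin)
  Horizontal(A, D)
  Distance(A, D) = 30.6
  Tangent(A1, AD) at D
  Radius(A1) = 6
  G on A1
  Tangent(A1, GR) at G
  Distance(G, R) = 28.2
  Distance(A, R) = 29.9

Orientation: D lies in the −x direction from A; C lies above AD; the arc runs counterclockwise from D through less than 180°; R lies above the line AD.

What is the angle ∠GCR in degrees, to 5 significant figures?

77.989°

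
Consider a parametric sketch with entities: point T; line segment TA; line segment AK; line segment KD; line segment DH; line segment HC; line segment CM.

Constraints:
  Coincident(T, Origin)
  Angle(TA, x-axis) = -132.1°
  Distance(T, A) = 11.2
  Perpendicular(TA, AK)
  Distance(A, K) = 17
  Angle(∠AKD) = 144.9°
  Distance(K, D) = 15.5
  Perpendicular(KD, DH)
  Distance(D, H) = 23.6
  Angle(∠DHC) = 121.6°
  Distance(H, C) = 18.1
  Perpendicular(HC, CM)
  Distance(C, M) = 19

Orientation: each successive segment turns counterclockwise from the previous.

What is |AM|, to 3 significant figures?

8.19

T is at the origin; TA runs at -132.1° with length 11.2, so A = (-7.51, -8.31). TA is perpendicular to AK, so AK runs at -42.1°; with |AK| = 17.0, K = (5.10, -19.7). ∠AKD = 144.9° gives KD at -7.00° from the x-axis; with |KD| = 15.5, D = (20.5, -21.6). KD ⟂ DH, so DH runs at 83.0°; with |DH| = 23.6, H = (23.4, 1.83). ∠DHC = 121.6° gives HC at 141° from the x-axis; with |HC| = 18.1, C = (9.22, 13.1). The perpendicularity gives CM at right angles to HC, so CM runs at -129°; with |CM| = 19.0, M = (-2.63, -1.73). Then |AM| = |M − A| = 8.19.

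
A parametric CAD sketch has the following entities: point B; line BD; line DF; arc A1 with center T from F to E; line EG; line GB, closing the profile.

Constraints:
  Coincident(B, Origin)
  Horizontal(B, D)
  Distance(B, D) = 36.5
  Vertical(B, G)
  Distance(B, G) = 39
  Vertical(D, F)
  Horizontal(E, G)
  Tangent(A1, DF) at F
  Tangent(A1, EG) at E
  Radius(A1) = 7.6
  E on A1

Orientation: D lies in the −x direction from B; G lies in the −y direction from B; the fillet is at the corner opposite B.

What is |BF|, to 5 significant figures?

48.148

B is at the origin; B and D share the same y with |BD| = 36.5 and D on the −x side, so D = (-36.500, 0.0000). B and G share the same x with |BG| = 39.0 and G on the −y side, so G = (0.0000, -39.000). The virtual corner opposite B is at (-36.500, -39.000). The tangent condition forces TF to be normal to DF and A1 meets EG tangentially, so TE is at right angles to EG, with radius 7.6, so the center T sits 7.6 in from both sides at T = (-28.900, -31.400). That places the tangent points at F = (-36.500, -31.400) on DF and E = (-28.900, -39.000) on EG. Then |BF| = |F − B| = 48.148.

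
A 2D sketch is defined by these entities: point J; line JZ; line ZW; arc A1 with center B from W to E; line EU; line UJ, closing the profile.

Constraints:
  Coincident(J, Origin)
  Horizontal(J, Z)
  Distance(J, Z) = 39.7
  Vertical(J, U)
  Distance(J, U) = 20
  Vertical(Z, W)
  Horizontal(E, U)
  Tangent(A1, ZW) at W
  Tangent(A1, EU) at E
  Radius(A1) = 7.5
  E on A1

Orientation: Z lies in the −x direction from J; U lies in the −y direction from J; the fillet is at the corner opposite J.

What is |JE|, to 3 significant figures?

37.9

The virtual corner opposite J is at (-39.7, -20.0). The tangent condition forces BW to be normal to ZW and since A1 is tangent to EU there, BE ⟂ EU, with radius 7.5, so the center B sits 7.5 in from both sides at B = (-32.2, -12.5). That places the tangent points at W = (-39.7, -12.5) on ZW and E = (-32.2, -20.0) on EU. Then |JE| = |E − J| = 37.9.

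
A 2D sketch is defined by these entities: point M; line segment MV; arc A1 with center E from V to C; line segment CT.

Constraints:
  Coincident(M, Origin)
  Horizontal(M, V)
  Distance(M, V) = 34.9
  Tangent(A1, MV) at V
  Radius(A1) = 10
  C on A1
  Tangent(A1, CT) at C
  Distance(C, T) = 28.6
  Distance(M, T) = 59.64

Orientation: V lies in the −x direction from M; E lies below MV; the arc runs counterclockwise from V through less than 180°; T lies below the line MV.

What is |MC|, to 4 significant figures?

45.93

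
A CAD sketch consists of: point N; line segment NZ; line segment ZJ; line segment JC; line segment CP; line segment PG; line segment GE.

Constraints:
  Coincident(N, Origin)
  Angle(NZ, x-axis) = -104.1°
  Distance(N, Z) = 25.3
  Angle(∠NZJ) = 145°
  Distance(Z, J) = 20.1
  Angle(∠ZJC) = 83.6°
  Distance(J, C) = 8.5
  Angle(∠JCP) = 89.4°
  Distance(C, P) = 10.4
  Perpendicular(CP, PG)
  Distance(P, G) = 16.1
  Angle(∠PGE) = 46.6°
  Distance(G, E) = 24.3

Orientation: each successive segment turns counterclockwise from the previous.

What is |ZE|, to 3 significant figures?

28.1

N is at the origin; NZ runs at -104.1° with length 25.3, so Z = (-6.16, -24.5). ∠NZJ = 145.0° gives ZJ at -69.1° from the x-axis; with |ZJ| = 20.1, J = (1.01, -43.3). ∠ZJC = 83.6° gives JC at 27.3° from the x-axis; with |JC| = 8.5, C = (8.56, -39.4). ∠JCP = 89.4° gives CP at 118° from the x-axis; with |CP| = 10.4, P = (3.69, -30.2). CP is perpendicular to PG, so PG runs at -152°; with |PG| = 16.1, G = (-10.5, -37.8). ∠PGE = 46.6° gives GE at -18.7° from the x-axis; with |GE| = 24.3, E = (12.5, -45.6). Then |ZE| = |E − Z| = 28.1.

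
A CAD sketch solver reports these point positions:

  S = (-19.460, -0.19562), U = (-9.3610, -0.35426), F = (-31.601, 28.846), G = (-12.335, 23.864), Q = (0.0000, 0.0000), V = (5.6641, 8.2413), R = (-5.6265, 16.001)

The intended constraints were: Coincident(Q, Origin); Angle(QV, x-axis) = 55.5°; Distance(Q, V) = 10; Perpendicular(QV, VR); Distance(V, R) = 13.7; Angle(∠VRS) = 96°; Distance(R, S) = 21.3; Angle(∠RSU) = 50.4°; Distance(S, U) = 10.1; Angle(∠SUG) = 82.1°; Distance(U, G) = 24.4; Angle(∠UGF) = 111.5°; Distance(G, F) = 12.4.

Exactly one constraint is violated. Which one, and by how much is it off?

Distance(G, F) = 12.4 — off by 7.50.

Q = (0.00, 0.00) ✓; QV at 55.50° ✓; |QV| = 10.00 ✓; ∠(QV, VR) = 90.00° ✓; |VR| = 13.70 ✓; ∠VRS = 96.00° ✓; |RS| = 21.30 ✓; ∠RSU = 50.40° ✓; |SU| = 10.10 ✓; ∠SUG = 82.10° ✓; |UG| = 24.40 ✓; ∠UGF = 111.5° ✓; |GF| = 19.90 ✗.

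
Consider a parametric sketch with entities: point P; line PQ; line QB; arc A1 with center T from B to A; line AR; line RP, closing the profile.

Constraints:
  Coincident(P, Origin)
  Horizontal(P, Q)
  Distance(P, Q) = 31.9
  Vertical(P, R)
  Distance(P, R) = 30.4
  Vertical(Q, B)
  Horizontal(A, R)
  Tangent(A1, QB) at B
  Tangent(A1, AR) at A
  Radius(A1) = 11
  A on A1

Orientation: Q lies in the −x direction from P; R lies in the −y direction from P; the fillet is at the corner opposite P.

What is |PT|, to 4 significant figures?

28.52

P is at the origin; PQ is horizontal with |PQ| = 31.9 and Q on the −x side, so Q = (-31.90, 0.000). P and R share the same x with |PR| = 30.4 and R on the −y side, so R = (0.000, -30.40). The virtual corner opposite P is at (-31.90, -30.40). Since A1 is tangent to QB there, TB ⟂ QB and A1 meets AR tangentially, so TA is at right angles to AR, with radius 11.0, so the center T sits 11.0 in from both sides at T = (-20.90, -19.40). Then |PT| = |T − P| = 28.52.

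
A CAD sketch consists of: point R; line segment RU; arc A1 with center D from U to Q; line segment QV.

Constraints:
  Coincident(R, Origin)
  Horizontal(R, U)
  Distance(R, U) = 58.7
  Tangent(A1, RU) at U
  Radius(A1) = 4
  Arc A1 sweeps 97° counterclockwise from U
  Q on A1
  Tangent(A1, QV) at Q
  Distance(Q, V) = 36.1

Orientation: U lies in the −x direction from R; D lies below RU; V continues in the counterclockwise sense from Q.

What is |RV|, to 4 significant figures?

70.86

On A1, U sits at bearing 90° from D; a 97° counterclockwise sweep puts Q at bearing 187°, so Q = D + 4.0·(cos 187°, sin 187°) = (-62.67, -4.487). Tangency of A1 to QV means the radius DQ is perpendicular to QV, so QV runs along (−sin 187°, cos 187°); with |QV| = 36.1, V = (-58.27, -40.32). Then |RV| = |V − R| = 70.86.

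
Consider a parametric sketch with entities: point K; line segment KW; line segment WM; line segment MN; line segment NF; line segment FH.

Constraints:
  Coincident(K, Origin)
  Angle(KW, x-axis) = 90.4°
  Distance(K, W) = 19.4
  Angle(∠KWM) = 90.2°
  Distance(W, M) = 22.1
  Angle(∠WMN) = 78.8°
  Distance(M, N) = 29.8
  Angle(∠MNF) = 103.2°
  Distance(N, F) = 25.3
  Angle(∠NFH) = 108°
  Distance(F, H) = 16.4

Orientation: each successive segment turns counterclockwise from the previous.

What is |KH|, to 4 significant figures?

15.25

∠MNF = 103.2° gives NF at -1.800° from the x-axis; with |NF| = 25.3, F = (8.942, -10.68). ∠NFH = 108.0° gives FH at 70.20° from the x-axis; with |FH| = 16.4, H = (14.50, 4.746). Then |KH| = |H − K| = 15.25.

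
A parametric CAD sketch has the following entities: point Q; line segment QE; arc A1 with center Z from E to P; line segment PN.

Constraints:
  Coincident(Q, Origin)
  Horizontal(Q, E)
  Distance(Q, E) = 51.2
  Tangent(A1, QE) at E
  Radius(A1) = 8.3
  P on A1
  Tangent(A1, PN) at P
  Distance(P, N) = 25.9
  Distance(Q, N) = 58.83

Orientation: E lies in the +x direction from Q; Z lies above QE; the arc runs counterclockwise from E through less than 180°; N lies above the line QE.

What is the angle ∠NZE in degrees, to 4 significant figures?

171.4°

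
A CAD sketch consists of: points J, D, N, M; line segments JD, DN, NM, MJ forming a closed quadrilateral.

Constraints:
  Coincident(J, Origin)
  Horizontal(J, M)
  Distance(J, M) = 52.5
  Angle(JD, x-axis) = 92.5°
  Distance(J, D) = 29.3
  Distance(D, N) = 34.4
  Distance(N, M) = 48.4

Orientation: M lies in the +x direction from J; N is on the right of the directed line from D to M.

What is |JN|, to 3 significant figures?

6.36

Checks: |DN| = 34.40 ✓; |NM| = 48.40 ✓.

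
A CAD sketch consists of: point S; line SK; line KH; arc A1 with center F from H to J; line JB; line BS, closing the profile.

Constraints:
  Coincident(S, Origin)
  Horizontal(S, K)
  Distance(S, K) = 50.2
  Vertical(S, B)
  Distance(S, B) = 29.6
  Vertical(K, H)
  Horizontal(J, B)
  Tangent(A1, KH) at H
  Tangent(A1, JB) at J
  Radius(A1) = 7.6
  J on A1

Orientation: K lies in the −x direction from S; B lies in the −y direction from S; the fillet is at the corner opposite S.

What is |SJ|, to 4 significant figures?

51.87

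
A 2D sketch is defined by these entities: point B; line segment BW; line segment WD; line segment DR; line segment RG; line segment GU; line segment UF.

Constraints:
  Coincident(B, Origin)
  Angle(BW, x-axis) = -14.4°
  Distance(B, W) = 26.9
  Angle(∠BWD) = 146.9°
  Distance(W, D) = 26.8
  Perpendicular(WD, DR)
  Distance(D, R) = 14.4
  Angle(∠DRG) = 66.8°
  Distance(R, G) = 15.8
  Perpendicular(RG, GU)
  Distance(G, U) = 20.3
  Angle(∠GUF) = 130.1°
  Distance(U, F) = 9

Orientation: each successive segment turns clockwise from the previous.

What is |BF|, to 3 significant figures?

58.4

RG ⟂ GU, so GU runs at 19.3°; with |GU| = 20.3, U = (47.5, -14.6). ∠GUF = 130.1° gives UF at -30.6° from the x-axis; with |UF| = 9.0, F = (55.2, -19.1). Then |BF| = |F − B| = 58.4.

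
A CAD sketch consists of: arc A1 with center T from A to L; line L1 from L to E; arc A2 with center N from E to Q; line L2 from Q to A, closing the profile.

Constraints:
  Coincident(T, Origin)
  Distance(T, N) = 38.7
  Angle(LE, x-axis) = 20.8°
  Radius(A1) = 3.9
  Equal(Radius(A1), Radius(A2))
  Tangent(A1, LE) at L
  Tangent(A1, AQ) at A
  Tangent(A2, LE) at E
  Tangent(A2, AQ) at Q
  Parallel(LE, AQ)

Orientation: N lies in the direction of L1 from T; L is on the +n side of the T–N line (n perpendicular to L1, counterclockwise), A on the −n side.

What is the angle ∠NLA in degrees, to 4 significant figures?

84.25°

T is at the origin and N lies 38.7 along u from T, so N = 38.7·u = (36.18, 13.74). Tangency of A1 to both parallel lines with radius 3.9 puts L and A at T ± 3.9·n: L = (-1.385, 3.646), A = (1.385, -3.646). Then cos ∠NLA = LN·LA / (|LN||LA|), giving 84.25°.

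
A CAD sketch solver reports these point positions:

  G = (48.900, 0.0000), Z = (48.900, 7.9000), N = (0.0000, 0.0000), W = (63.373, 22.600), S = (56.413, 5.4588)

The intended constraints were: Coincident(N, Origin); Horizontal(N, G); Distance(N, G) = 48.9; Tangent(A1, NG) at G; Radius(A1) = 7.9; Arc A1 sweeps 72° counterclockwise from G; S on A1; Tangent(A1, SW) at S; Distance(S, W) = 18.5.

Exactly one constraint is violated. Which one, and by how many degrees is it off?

Tangent(A1, SW) at S — off by 4.10°.

N = (0.00, 0.00) ✓; N.y = 0.00, G.y = 0.00 ✓; |NG| = 48.90 ✓; ∠(ZG, GN) = 90.00° ✓; |ZG| = 7.900 ✓; bearing(Z→S) − bearing(Z→G) = 72.00° ✓; |ZS| = 7.900 ✓; ∠(ZS, SW) = 94.10° ✗; |SW| = 18.50 ✓.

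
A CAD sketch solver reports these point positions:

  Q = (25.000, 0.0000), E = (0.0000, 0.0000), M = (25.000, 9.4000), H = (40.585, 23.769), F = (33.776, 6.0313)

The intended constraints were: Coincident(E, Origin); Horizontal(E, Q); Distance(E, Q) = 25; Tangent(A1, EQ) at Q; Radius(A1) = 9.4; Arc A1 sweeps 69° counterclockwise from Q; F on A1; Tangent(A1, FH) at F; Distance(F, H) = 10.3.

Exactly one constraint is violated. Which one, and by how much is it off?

Distance(F, H) = 10.3 — off by 8.70.

E = (0.00, 0.00) ✓; E.y = 0.00, Q.y = 0.00 ✓; |EQ| = 25.00 ✓; ∠(MQ, QE) = 90.00° ✓; |MQ| = 9.400 ✓; bearing(M→F) − bearing(M→Q) = 69.00° ✓; |MF| = 9.400 ✓; ∠(MF, FH) = 90.00° ✓; |FH| = 19.00 ✗.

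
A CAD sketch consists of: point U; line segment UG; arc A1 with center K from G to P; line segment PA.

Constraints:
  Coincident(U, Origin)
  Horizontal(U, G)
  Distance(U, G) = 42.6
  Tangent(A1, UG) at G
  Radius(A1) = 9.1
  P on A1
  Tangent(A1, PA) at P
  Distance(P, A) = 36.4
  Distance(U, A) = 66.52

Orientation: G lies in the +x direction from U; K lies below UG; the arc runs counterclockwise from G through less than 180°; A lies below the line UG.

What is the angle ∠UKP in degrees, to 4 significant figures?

34.07°

U is at the origin; U and G share the same y with |UG| = 42.6 and G on the +x side, so G = (42.60, 0.000). The tangent condition forces KG to be normal to UG, so K = G + (0, -9.1) = (42.60, -9.100). Since KP ⟂ PA (tangency), |KA| = √(9.1² + 36.4²) = 37.52 regardless of where P sits on A1. So A lies on both circle(U, 66.52) and circle(K, 37.52); the below-UG intersection is A = (47.80, -46.26). P is the foot of the tangent from A: P = (34.16, -12.51).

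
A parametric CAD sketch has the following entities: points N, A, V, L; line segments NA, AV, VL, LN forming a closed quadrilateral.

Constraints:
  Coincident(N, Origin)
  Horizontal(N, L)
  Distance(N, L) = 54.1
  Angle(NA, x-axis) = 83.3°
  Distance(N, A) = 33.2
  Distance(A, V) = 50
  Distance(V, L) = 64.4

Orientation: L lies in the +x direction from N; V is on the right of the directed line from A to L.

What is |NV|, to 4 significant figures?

17.63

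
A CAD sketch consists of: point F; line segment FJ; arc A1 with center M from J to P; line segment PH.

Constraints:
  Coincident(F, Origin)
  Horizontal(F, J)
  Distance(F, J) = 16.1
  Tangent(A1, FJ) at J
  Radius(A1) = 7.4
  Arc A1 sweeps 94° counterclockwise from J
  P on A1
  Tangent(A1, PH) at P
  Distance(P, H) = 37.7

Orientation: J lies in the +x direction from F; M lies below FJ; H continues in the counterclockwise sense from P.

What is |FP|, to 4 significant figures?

11.78

F is at the origin; FJ is horizontal with |FJ| = 16.1 and J on the +x side, so J = (16.10, 0.000). Since A1 is tangent to FJ there, MJ ⟂ FJ, so M = J + (0, -7.4) = (16.10, -7.400). On A1, J sits at bearing 90° from M; a 94° counterclockwise sweep puts P at bearing 184°, so P = M + 7.4·(cos 184°, sin 184°) = (8.718, -7.916). Then |FP| = |P − F| = 11.78.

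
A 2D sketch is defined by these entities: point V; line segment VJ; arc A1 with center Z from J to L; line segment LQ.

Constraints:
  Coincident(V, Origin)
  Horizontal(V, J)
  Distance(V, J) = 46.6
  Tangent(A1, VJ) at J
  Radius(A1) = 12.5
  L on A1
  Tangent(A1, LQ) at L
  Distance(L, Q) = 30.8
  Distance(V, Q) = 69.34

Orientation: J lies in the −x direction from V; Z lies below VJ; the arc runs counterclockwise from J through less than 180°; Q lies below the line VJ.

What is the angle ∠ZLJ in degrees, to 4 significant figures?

39.14°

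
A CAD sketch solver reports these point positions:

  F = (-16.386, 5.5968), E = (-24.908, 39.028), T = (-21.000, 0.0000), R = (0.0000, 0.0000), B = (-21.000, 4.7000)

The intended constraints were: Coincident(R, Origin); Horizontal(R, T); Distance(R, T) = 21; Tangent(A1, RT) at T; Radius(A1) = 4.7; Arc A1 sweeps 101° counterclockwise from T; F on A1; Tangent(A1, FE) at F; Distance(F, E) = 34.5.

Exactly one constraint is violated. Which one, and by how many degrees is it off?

Tangent(A1, FE) at F — off by 3.30°.

R = (0.00, 0.00) ✓; R.y = 0.00, T.y = 0.00 ✓; |RT| = 21.00 ✓; ∠(BT, TR) = 90.00° ✓; |BT| = 4.700 ✓; bearing(B→F) − bearing(B→T) = 101.0° ✓; |BF| = 4.700 ✓; ∠(BF, FE) = 86.70° ✗; |FE| = 34.50 ✓.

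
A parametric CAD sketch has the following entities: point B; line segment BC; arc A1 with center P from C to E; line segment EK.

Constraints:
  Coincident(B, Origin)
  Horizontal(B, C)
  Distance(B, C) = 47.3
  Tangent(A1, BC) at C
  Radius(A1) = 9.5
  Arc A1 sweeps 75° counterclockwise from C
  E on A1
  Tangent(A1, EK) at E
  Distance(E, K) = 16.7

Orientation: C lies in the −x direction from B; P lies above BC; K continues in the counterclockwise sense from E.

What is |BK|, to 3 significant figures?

41.0

B is at the origin; BC is horizontal with |BC| = 47.3 and C on the −x side, so C = (-47.3, 0.00). Tangency of A1 to BC means the radius PC is perpendicular to BC, so P = C + (0, 9.5) = (-47.3, 9.50). On A1, C sits at bearing -90° from P; a 75° counterclockwise sweep puts E at bearing -15°, so E = P + 9.5·(cos -15°, sin -15°) = (-38.1, 7.04). The tangent condition forces PE to be normal to EK, so EK runs along (−sin -15°, cos -15°); with |EK| = 16.7, K = (-33.8, 23.2). Then |BK| = |K − B| = 41.0.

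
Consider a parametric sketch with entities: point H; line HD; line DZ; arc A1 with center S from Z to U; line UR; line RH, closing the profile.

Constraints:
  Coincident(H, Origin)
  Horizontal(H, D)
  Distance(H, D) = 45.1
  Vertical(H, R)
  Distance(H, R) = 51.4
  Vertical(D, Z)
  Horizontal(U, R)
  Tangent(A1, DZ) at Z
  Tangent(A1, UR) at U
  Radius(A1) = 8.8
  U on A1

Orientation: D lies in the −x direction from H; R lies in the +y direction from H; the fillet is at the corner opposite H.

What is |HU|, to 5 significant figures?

62.926

H is at the origin; H and D share the same y with |HD| = 45.1 and D on the −x side, so D = (-45.100, 0.0000). HR is vertical with |HR| = 51.4 and R on the +y side, so R = (0.0000, 51.400). The virtual corner opposite H is at (-45.100, 51.400). The tangent condition forces SZ to be normal to DZ and since A1 is tangent to UR there, SU ⟂ UR, with radius 8.8, so the center S sits 8.8 in from both sides at S = (-36.300, 42.600). That places the tangent points at Z = (-45.100, 42.600) on DZ and U = (-36.300, 51.400) on UR. Then |HU| = |U − H| = 62.926.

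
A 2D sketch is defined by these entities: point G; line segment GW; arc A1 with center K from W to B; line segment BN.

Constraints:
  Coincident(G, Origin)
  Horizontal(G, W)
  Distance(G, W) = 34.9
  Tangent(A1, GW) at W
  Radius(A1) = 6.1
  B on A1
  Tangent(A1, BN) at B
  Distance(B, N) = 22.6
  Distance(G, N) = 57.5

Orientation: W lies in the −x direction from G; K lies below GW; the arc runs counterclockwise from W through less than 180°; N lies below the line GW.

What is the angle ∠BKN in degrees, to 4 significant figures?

74.90°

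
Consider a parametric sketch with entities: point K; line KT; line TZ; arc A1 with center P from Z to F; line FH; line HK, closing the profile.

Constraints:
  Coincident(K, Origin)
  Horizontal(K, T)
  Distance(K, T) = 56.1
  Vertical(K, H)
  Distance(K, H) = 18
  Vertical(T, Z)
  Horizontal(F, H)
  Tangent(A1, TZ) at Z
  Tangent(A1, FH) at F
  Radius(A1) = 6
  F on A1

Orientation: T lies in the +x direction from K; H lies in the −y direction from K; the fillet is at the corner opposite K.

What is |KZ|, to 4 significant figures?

57.37

The virtual corner opposite K is at (56.10, -18.00). A1 meets TZ tangentially, so PZ is at right angles to TZ and tangency of A1 to FH means the radius PF is perpendicular to FH, with radius 6.0, so the center P sits 6.0 in from both sides at P = (50.10, -12.00). That places the tangent points at Z = (56.10, -12.00) on TZ and F = (50.10, -18.00) on FH. Then |KZ| = |Z − K| = 57.37.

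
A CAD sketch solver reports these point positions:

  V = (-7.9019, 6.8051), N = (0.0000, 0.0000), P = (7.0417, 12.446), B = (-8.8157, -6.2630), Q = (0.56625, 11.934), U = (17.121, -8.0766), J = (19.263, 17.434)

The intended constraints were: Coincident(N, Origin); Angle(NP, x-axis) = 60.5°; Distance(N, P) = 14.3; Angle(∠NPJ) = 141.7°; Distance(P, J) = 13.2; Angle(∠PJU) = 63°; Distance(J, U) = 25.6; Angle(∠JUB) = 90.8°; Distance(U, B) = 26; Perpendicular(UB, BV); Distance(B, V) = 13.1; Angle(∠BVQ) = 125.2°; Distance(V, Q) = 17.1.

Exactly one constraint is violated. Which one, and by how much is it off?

Distance(V, Q) = 17.1 — off by 7.20.

N = (0.00, 0.00) ✓; NP at 60.50° ✓; |NP| = 14.30 ✓; ∠NPJ = 141.7° ✓; |PJ| = 13.20 ✓; ∠PJU = 63.00° ✓; |JU| = 25.60 ✓; ∠JUB = 90.80° ✓; |UB| = 26.00 ✓; ∠(UB, BV) = 90.00° ✓; |BV| = 13.10 ✓; ∠BVQ = 125.2° ✓; |VQ| = 9.900 ✗.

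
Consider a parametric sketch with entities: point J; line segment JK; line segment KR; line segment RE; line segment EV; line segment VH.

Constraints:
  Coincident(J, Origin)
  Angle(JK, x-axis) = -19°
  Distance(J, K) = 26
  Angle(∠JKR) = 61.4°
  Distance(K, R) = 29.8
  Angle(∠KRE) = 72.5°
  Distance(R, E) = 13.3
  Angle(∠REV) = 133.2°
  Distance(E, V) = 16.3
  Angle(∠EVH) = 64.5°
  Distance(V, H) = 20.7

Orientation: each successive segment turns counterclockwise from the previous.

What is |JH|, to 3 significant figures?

23.8

J is at the origin; JK runs at -19.0° with length 26.0, so K = (24.6, -8.46). ∠JKR = 61.4° gives KR at 99.6° from the x-axis; with |KR| = 29.8, R = (19.6, 20.9). ∠KRE = 72.5° gives RE at -153° from the x-axis; with |RE| = 13.3, E = (7.77, 14.9). ∠REV = 133.2° gives EV at -106° from the x-axis; with |EV| = 16.3, V = (3.25, -0.802). ∠EVH = 64.5° gives VH at 9.40° from the x-axis; with |VH| = 20.7, H = (23.7, 2.58). Then |JH| = |H − J| = 23.8.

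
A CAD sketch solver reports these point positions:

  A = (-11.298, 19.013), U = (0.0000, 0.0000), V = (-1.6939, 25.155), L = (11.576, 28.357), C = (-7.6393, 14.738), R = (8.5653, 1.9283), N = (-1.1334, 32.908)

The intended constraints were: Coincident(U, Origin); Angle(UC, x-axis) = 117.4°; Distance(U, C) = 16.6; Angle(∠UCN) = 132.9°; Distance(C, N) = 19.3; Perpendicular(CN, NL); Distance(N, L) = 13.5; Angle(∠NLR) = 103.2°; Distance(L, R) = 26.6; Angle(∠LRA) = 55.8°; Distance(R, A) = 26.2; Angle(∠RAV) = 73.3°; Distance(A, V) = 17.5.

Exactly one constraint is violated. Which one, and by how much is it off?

Distance(A, V) = 17.5 — off by 6.10.

U = (0.00, 0.00) ✓; UC at 117.4° ✓; |UC| = 16.60 ✓; ∠UCN = 132.9° ✓; |CN| = 19.30 ✓; ∠(CN, NL) = 90.00° ✓; |NL| = 13.50 ✓; ∠NLR = 103.2° ✓; |LR| = 26.60 ✓; ∠LRA = 55.80° ✓; |RA| = 26.20 ✓; ∠RAV = 73.30° ✓; |AV| = 11.40 ✗.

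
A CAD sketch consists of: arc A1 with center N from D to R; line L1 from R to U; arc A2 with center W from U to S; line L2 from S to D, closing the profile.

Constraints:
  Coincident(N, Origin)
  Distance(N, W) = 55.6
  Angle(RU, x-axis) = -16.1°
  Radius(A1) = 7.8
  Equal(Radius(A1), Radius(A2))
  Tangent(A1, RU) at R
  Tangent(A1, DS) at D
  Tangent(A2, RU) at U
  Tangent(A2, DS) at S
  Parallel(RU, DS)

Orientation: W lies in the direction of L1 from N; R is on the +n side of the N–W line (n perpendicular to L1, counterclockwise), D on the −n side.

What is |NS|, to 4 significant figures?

56.14

The slot axis is L1's direction at -16.1°, so u = (cos -16.1°, sin -16.1°) = (0.9608, -0.2773) and n = (−sin -16.1°, cos -16.1°) = (0.2773, 0.9608). N is at the origin and W lies 55.6 along u from N, so W = 55.6·u = (53.42, -15.42). Tangency of A1 to both parallel lines with radius 7.8 puts R and D at N ± 7.8·n: R = (2.163, 7.494), D = (-2.163, -7.494). Equal radii place U and S the same way about W: U = W + 7.8·n = (55.58, -7.925), S = W − 7.8·n = (51.26, -22.91). Then |NS| = |S − N| = 56.14.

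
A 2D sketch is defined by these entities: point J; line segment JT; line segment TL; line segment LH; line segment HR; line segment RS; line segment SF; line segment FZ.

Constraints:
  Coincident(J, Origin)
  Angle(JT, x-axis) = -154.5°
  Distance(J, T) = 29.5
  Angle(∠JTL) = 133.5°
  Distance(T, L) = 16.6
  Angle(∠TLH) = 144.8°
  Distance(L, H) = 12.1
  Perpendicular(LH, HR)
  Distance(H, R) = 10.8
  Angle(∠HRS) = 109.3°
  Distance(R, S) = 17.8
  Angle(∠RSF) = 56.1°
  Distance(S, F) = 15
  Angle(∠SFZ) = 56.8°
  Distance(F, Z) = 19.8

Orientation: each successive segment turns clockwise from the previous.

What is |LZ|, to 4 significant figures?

20.90

∠RSF = 56.1° gives SF at -160.8° from the x-axis; with |SF| = 15.0, F = (-39.81, -6.309). ∠SFZ = 56.8° gives FZ at 76.00° from the x-axis; with |FZ| = 19.8, Z = (-35.02, 12.90). Then |LZ| = |Z − L| = 20.90.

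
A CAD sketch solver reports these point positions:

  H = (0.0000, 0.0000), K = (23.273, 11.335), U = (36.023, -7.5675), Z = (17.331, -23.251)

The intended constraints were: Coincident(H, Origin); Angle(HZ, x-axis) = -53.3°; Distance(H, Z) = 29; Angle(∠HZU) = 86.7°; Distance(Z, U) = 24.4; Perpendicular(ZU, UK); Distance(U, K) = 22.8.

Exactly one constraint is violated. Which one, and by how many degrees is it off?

Perpendicular(ZU, UK) — off by 6.00°.

H = (0.00, 0.00) ✓; HZ at -53.30° ✓; |HZ| = 29.00 ✓; ∠HZU = 86.70° ✓; |ZU| = 24.40 ✓; ∠(ZU, UK) = 84.00° ✗; |UK| = 22.80 ✓.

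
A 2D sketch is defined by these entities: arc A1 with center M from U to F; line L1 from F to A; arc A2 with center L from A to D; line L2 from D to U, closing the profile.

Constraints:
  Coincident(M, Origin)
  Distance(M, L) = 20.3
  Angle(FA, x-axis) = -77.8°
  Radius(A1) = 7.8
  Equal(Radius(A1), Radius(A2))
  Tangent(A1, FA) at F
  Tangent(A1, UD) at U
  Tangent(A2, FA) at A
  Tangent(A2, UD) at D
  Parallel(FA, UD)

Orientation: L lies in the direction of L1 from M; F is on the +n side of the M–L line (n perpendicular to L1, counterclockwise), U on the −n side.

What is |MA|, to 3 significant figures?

21.7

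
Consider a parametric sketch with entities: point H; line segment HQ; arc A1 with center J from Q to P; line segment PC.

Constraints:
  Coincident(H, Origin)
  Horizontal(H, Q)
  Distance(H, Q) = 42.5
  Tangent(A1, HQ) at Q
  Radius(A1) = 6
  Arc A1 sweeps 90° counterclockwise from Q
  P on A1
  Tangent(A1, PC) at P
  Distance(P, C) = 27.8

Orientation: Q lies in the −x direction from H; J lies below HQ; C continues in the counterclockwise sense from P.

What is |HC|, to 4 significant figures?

59.12

On A1, Q sits at bearing 90° from J; a 90° counterclockwise sweep puts P at bearing 180°, so P = J + 6.0·(cos 180°, sin 180°) = (-48.50, -6.000). Since A1 is tangent to PC there, JP ⟂ PC, so PC runs along (−sin 180°, cos 180°); with |PC| = 27.8, C = (-48.50, -33.80). Then |HC| = |C − H| = 59.12.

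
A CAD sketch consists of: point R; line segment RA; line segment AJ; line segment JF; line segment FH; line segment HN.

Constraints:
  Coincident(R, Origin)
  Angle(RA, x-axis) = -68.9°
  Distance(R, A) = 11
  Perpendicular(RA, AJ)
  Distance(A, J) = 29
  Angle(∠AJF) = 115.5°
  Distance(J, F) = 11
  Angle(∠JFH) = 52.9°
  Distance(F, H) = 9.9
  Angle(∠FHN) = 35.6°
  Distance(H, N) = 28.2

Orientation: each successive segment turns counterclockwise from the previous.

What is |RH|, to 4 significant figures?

24.23

R is at the origin; RA runs at -68.9° with length 11.0, so A = (3.960, -10.26). The perpendicularity gives AJ at right angles to RA, so AJ runs at 21.10°; with |AJ| = 29.0, J = (31.02, 0.1774). ∠AJF = 115.5° gives JF at 85.60° from the x-axis; with |JF| = 11.0, F = (31.86, 11.14). ∠JFH = 52.9° gives FH at -147.3° from the x-axis; with |FH| = 9.9, H = (23.53, 5.797). Then |RH| = |H − R| = 24.23.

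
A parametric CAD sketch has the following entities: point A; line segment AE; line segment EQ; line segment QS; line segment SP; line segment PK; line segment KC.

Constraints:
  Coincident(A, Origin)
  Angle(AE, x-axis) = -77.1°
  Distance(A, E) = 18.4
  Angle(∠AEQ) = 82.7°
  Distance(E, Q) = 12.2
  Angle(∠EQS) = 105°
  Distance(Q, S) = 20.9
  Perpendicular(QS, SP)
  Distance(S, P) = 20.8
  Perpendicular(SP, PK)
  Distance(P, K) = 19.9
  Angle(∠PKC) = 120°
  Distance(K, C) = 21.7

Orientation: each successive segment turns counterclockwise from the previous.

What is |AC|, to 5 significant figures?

27.771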